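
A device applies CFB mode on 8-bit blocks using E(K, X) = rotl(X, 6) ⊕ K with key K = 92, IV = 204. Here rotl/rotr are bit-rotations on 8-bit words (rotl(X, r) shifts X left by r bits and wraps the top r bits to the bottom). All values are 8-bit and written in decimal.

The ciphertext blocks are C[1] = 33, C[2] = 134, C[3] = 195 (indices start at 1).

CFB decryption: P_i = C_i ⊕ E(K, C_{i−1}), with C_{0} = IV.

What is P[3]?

P[3] = 62

P[3]: E(K, 134) = 253; 195 ⊕ 253 = 62.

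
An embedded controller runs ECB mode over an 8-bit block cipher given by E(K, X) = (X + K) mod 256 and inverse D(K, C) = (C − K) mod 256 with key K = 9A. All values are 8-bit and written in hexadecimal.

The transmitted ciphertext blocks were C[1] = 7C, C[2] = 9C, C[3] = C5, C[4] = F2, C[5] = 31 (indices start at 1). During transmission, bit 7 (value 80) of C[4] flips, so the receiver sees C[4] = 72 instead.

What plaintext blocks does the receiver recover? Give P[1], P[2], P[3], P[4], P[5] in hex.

P[1] = E2, P[2] = 02, P[3] = 2B, P[4] = D8, P[5] = 97

ECB decryption: P_i = D(K, C_i).
Only C[4] changed, to 72. In ECB, a change in C_i affects only P_i. Decrypting the received ciphertext:
P[1]: D(K, 7C) = E2.
P[2]: D(K, 9C) = 02.
P[3]: D(K, C5) = 2B.
P[4]: D(K, 72) = D8.
P[5]: D(K, 31) = 97.
Blocks that differ from the original plaintext: P[4].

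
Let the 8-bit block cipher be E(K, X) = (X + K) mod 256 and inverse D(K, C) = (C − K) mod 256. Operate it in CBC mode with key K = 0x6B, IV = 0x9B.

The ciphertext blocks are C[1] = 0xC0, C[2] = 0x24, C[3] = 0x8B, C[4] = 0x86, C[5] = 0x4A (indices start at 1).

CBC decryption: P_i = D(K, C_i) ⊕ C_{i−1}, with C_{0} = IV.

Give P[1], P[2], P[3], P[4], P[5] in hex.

P[1]: D(K, 0xC0) = 0x55; 0x55 ⊕ 0x9B = 0xCE.
P[2]: D(K, 0x24) = 0xB9; 0xB9 ⊕ 0xC0 = 0x79.
P[3]: D(K, 0x8B) = 0x20; 0x20 ⊕ 0x24 = 0x04.
P[4]: D(K, 0x86) = 0x1B; 0x1B ⊕ 0x8B = 0x90.
P[5]: D(K, 0x4A) = 0xDF; 0xDF ⊕ 0x86 = 0x59.

P[1] = 0xCE, P[2] = 0x79, P[3] = 0x04, P[4] = 0x90, P[5] = 0x59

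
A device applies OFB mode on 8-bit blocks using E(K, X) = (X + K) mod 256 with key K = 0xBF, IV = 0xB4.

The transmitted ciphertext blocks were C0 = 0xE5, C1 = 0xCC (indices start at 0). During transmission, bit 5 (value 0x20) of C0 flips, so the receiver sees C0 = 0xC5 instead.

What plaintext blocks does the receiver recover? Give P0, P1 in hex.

P0 = 0xB6, P1 = 0xFE

OFB decryption: S_i = E(K, S_{i−1}) with S_{−1} = IV; P_i = C_i ⊕ S_i.
Only C0 changed, to 0xC5. In OFB, a change in C_i flips the same bit in P_i only; the keystream is unaffected. Decrypting the received ciphertext:
P0: S = E(K, 0xB4) = 0x73; 0xC5 ⊕ 0x73 = 0xB6.
P1: S = E(K, 0x73) = 0x32; 0xCC ⊕ 0x32 = 0xFE.
Blocks that differ from the original plaintext: P0.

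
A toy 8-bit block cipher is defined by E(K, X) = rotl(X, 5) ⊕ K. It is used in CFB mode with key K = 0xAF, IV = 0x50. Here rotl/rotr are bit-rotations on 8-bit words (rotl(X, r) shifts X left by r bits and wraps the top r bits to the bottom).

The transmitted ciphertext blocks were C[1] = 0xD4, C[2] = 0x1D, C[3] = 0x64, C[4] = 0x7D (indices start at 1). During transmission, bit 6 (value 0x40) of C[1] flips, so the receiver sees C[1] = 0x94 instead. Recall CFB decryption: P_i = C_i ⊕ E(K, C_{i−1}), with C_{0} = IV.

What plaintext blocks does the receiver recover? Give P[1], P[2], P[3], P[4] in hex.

Only C[1] changed, to 0x94. In CFB, a change in C_i flips the same bit in P_i and garbles P_{i+1}. Decrypting the received ciphertext:
P[1]: E(K, 0x50) = 0xA5; 0x94 ⊕ 0xA5 = 0x31.
P[2]: E(K, 0x94) = 0x3D; 0x1D ⊕ 0x3D = 0x20.
P[3]: E(K, 0x1D) = 0x0C; 0x64 ⊕ 0x0C = 0x68.
P[4]: E(K, 0x64) = 0x23; 0x7D ⊕ 0x23 = 0x5E.
Blocks that differ from the original plaintext: P[1], P[2].

P[1] = 0x31, P[2] = 0x20, P[3] = 0x68, P[4] = 0x5E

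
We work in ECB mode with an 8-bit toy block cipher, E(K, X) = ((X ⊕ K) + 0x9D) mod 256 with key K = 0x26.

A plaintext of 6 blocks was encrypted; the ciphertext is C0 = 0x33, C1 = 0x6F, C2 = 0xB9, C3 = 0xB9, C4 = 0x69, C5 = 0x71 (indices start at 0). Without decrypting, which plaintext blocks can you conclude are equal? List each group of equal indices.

ECB encrypts each block independently with the same key, so equal ciphertext blocks imply equal plaintext blocks.
C2 = C3 = 0xB9, so P2 = P3.

P2 = P3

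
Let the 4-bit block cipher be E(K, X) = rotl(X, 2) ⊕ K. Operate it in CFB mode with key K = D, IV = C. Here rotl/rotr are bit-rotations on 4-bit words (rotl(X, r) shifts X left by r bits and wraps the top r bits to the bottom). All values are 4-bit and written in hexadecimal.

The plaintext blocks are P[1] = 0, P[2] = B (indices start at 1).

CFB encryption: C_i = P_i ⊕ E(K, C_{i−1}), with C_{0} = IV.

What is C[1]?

C[1] = E

C[1]: E(K, C) = E; 0 ⊕ E = E.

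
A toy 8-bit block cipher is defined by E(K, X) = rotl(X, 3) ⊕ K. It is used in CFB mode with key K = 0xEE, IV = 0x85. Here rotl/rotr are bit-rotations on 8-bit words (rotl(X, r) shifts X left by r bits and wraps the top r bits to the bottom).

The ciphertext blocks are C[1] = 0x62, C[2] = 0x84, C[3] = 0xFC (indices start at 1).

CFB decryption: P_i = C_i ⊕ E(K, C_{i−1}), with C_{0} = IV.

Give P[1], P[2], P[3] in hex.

P[1]: E(K, 0x85) = 0xC2; 0x62 ⊕ 0xC2 = 0xA0.
P[2]: E(K, 0x62) = 0xFD; 0x84 ⊕ 0xFD = 0x79.
P[3]: E(K, 0x84) = 0xCA; 0xFC ⊕ 0xCA = 0x36.

P[1] = 0xA0, P[2] = 0x79, P[3] = 0x36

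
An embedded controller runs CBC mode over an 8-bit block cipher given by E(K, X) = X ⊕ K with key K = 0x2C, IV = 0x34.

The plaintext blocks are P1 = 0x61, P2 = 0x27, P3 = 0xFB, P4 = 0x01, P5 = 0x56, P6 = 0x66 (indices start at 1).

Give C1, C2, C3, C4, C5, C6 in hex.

C1 = 0x79, C2 = 0x72, C3 = 0xA5, C4 = 0x88, C5 = 0xF2, C6 = 0xB8

CBC encryption: C_i = E(K, P_i ⊕ C_{i−1}), with C_{0} = IV.
C1: P1 ⊕ 0x34 = 0x55; E(K, 0x55) = 0x79.
C2: P2 ⊕ 0x79 = 0x5E; E(K, 0x5E) = 0x72.
C3: P3 ⊕ 0x72 = 0x89; E(K, 0x89) = 0xA5.
C4: P4 ⊕ 0xA5 = 0xA4; E(K, 0xA4) = 0x88.
C5: P5 ⊕ 0x88 = 0xDE; E(K, 0xDE) = 0xF2.
C6: P6 ⊕ 0xF2 = 0x94; E(K, 0x94) = 0xB8.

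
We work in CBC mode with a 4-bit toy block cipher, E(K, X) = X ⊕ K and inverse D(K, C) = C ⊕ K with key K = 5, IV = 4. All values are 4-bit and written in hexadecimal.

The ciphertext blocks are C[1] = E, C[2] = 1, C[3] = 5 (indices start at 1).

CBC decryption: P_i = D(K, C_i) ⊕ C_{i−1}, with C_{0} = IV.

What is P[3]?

P[3] = 1

P[3]: D(K, 5) = 0; 0 ⊕ 1 = 1.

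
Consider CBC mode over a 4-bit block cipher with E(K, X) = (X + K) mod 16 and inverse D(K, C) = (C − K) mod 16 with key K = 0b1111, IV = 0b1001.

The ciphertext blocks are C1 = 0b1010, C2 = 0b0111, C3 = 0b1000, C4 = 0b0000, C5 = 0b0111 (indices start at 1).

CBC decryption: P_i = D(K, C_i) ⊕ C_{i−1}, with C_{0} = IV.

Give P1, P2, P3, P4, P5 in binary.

P1 = 0b0010, P2 = 0b0010, P3 = 0b1110, P4 = 0b1001, P5 = 0b1000

P1: D(K, 0b1010) = 0b1011; 0b1011 ⊕ 0b1001 = 0b0010.
P2: D(K, 0b0111) = 0b1000; 0b1000 ⊕ 0b1010 = 0b0010.
P3: D(K, 0b1000) = 0b1001; 0b1001 ⊕ 0b0111 = 0b1110.
P4: D(K, 0b0000) = 0b0001; 0b0001 ⊕ 0b1000 = 0b1001.
P5: D(K, 0b0111) = 0b1000; 0b1000 ⊕ 0b0000 = 0b1000.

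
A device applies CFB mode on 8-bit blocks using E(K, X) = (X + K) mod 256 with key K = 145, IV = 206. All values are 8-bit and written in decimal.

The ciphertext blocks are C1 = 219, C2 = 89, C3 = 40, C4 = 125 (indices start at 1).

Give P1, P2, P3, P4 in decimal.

P1 = 132, P2 = 53, P3 = 194, P4 = 196

CFB decryption: P_i = C_i ⊕ E(K, C_{i−1}), with C_{0} = IV.
P1: E(K, 206) = 95; 219 ⊕ 95 = 132.
P2: E(K, 219) = 108; 89 ⊕ 108 = 53.
P3: E(K, 89) = 234; 40 ⊕ 234 = 194.
P4: E(K, 40) = 185; 125 ⊕ 185 = 196.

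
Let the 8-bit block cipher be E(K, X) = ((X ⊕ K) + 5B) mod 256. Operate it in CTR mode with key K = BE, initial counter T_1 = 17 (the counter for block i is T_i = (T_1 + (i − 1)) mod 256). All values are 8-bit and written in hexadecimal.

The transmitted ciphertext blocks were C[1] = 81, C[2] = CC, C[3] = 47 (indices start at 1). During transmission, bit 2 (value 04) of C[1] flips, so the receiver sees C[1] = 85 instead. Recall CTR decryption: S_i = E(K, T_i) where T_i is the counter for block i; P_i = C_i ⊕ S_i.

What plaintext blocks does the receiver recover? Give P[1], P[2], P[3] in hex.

P[1] = 81, P[2] = CD, P[3] = 45

Only C[1] changed, to 85. In CTR, a change in C_i flips the same bit in P_i only; the keystream is unaffected. Decrypting the received ciphertext:
P[1]: T = 17, S = E(K, T) = 04; 85 ⊕ 04 = 81.
P[2]: T = 18, S = E(K, T) = 01; CC ⊕ 01 = CD.
P[3]: T = 19, S = E(K, T) = 02; 47 ⊕ 02 = 45.
Blocks that differ from the original plaintext: P[1].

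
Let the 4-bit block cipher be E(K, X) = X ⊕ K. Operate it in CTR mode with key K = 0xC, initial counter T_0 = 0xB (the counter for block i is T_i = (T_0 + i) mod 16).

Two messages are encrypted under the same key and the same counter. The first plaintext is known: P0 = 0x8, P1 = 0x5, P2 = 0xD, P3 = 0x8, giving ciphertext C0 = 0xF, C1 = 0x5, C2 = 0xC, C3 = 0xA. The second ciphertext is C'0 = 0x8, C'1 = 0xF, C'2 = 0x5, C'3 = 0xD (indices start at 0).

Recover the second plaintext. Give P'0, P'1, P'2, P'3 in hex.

In CTR with a reused counter, both messages share the same keystream S_i, so C_i ⊕ C'_i = P_i ⊕ P'_i and thus P'_i = P_i ⊕ C_i ⊕ C'_i.
P'0: 0x8 ⊕ 0xF ⊕ 0x8 = 0xF.
P'1: 0x5 ⊕ 0x5 ⊕ 0xF = 0xF.
P'2: 0xD ⊕ 0xC ⊕ 0x5 = 0x4.
P'3: 0x8 ⊕ 0xA ⊕ 0xD = 0xF.

P'0 = 0xF, P'1 = 0xF, P'2 = 0x4, P'3 = 0xF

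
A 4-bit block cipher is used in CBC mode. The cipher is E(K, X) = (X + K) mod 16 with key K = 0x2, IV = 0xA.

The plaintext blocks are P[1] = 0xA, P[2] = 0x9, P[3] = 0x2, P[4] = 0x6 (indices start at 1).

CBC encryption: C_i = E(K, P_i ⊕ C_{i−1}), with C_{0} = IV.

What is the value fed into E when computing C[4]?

0x7

C[1]: P[1] ⊕ 0xA = 0x0; E(K, 0x0) = 0x2.
C[2]: P[2] ⊕ 0x2 = 0xB; E(K, 0xB) = 0xD.
C[3]: P[3] ⊕ 0xD = 0xF; E(K, 0xF) = 0x1.
C[4]: P[4] ⊕ 0x1 = 0x7; E(K, 0x7) = 0x9.
So the input to E for block [4] is 0x7.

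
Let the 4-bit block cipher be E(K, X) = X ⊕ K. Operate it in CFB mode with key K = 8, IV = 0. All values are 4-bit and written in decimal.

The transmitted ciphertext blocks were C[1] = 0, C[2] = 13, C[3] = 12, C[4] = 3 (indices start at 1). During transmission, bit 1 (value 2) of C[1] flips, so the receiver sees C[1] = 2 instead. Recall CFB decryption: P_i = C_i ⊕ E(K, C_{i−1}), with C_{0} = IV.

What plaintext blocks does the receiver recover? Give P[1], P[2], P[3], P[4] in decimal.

P[1] = 10, P[2] = 7, P[3] = 9, P[4] = 7

Only C[1] changed, to 2. In CFB, a change in C_i flips the same bit in P_i and garbles P_{i+1}. Decrypting the received ciphertext:
P[1]: E(K, 0) = 8; 2 ⊕ 8 = 10.
P[2]: E(K, 2) = 10; 13 ⊕ 10 = 7.
P[3]: E(K, 13) = 5; 12 ⊕ 5 = 9.
P[4]: E(K, 12) = 4; 3 ⊕ 4 = 7.
Blocks that differ from the original plaintext: P[1], P[2].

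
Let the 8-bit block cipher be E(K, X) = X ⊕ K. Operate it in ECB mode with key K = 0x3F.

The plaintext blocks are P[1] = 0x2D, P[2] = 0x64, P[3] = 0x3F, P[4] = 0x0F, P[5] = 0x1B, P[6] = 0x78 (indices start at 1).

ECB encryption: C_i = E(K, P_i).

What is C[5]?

C[5] = 0x24

C[5]: E(K, 0x1B) = 0x24.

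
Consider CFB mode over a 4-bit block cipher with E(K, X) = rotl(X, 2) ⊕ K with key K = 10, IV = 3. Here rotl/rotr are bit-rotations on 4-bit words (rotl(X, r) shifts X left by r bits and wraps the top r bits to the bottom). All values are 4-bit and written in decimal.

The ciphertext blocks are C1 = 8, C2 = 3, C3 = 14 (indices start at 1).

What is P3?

P3 = 8

CFB decryption: P_i = C_i ⊕ E(K, C_{i−1}), with C_{0} = IV.
P3: E(K, 3) = 6; 14 ⊕ 6 = 8.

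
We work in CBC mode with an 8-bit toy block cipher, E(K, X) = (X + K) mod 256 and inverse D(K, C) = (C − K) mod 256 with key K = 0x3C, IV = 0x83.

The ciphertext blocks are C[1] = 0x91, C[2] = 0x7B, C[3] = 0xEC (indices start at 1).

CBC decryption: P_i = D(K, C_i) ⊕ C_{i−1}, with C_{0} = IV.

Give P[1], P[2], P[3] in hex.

P[1]: D(K, 0x91) = 0x55; 0x55 ⊕ 0x83 = 0xD6.
P[2]: D(K, 0x7B) = 0x3F; 0x3F ⊕ 0x91 = 0xAE.
P[3]: D(K, 0xEC) = 0xB0; 0xB0 ⊕ 0x7B = 0xCB.

P[1] = 0xD6, P[2] = 0xAE, P[3] = 0xCB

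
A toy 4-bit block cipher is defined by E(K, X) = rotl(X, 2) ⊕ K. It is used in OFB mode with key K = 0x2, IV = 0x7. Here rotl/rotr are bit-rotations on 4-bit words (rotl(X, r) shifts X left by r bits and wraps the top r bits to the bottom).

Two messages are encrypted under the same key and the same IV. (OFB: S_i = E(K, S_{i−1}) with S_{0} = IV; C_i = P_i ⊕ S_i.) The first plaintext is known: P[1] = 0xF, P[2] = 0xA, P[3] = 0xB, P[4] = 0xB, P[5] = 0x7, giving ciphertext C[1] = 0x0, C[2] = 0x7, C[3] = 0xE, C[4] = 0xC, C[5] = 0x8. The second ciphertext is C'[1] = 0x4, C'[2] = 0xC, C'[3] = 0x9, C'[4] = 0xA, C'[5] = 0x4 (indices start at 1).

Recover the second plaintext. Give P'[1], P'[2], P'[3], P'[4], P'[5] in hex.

In OFB with a reused IV, both messages share the same keystream S_i, so C_i ⊕ C'_i = P_i ⊕ P'_i and thus P'_i = P_i ⊕ C_i ⊕ C'_i.
P'[1]: 0xF ⊕ 0x0 ⊕ 0x4 = 0xB.
P'[2]: 0xA ⊕ 0x7 ⊕ 0xC = 0x1.
P'[3]: 0xB ⊕ 0xE ⊕ 0x9 = 0xC.
P'[4]: 0xB ⊕ 0xC ⊕ 0xA = 0xD.
P'[5]: 0x7 ⊕ 0x8 ⊕ 0x4 = 0xB.

P'[1] = 0xB, P'[2] = 0x1, P'[3] = 0xC, P'[4] = 0xD, P'[5] = 0xB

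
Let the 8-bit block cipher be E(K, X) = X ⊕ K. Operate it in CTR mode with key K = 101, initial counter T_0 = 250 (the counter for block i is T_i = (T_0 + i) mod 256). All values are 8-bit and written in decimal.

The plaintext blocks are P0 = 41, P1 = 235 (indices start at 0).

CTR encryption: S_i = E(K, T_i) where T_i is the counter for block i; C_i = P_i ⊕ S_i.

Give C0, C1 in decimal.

C0: T = 250, S = E(K, T) = 159; 41 ⊕ 159 = 182.
C1: T = 251, S = E(K, T) = 158; 235 ⊕ 158 = 117.

C0 = 182, C1 = 117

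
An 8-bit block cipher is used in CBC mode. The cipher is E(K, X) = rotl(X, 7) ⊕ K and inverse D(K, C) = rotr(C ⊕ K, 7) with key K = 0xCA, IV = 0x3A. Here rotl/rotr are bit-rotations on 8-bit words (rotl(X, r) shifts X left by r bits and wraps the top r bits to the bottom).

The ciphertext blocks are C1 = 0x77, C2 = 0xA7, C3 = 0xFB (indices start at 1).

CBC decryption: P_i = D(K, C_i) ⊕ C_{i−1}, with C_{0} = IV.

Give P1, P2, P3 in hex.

P1 = 0x41, P2 = 0xAD, P3 = 0xC5

P1: D(K, 0x77) = 0x7B; 0x7B ⊕ 0x3A = 0x41.
P2: D(K, 0xA7) = 0xDA; 0xDA ⊕ 0x77 = 0xAD.
P3: D(K, 0xFB) = 0x62; 0x62 ⊕ 0xA7 = 0xC5.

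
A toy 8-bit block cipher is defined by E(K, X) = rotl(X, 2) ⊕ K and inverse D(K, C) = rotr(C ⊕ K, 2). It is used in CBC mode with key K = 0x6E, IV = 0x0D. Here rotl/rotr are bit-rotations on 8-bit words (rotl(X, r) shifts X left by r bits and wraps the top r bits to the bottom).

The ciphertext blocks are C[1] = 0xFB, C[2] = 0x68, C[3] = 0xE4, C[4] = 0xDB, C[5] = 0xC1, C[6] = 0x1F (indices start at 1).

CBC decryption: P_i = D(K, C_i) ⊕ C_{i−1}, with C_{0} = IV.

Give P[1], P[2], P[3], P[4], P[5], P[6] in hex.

P[1] = 0x68, P[2] = 0x7A, P[3] = 0xCA, P[4] = 0x89, P[5] = 0x30, P[6] = 0x9D

P[1]: D(K, 0xFB) = 0x65; 0x65 ⊕ 0x0D = 0x68.
P[2]: D(K, 0x68) = 0x81; 0x81 ⊕ 0xFB = 0x7A.
P[3]: D(K, 0xE4) = 0xA2; 0xA2 ⊕ 0x68 = 0xCA.
P[4]: D(K, 0xDB) = 0x6D; 0x6D ⊕ 0xE4 = 0x89.
P[5]: D(K, 0xC1) = 0xEB; 0xEB ⊕ 0xDB = 0x30.
P[6]: D(K, 0x1F) = 0x5C; 0x5C ⊕ 0xC1 = 0x9D.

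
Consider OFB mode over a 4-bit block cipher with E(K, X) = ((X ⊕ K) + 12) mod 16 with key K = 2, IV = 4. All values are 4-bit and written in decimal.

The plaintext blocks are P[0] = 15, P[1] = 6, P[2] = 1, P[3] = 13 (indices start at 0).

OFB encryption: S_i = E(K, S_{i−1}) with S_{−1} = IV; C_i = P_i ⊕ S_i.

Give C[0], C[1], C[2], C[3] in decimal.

C[0] = 13, C[1] = 10, C[2] = 11, C[3] = 9

C[0]: S = E(K, 4) = 2; 15 ⊕ 2 = 13.
C[1]: S = E(K, 2) = 12; 6 ⊕ 12 = 10.
C[2]: S = E(K, 12) = 10; 1 ⊕ 10 = 11.
C[3]: S = E(K, 10) = 4; 13 ⊕ 4 = 9.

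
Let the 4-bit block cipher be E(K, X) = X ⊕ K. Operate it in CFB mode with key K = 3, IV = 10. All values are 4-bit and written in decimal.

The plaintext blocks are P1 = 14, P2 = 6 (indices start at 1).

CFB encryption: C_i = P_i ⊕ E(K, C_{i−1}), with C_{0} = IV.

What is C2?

C1: E(K, 10) = 9; 14 ⊕ 9 = 7.
C2: E(K, 7) = 4; 6 ⊕ 4 = 2.

C2 = 2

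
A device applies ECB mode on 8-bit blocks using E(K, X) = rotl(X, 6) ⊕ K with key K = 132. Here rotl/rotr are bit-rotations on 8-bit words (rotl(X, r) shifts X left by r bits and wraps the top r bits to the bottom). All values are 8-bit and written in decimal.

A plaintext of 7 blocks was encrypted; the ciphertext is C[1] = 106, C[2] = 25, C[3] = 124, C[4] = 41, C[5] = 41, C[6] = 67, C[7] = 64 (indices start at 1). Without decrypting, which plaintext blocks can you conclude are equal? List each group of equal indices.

ECB encrypts each block independently with the same key, so equal ciphertext blocks imply equal plaintext blocks.
C[4] = C[5] = 41, so P[4] = P[5].

P[4] = P[5]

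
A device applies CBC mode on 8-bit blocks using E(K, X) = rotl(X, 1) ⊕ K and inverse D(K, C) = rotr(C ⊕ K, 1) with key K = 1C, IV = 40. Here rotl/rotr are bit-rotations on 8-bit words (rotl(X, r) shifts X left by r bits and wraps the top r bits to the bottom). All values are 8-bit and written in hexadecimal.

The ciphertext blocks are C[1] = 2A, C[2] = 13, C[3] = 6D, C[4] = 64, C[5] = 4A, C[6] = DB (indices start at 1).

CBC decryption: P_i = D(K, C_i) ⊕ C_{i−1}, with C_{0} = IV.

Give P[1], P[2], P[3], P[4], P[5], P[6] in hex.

P[1]: D(K, 2A) = 1B; 1B ⊕ 40 = 5B.
P[2]: D(K, 13) = 87; 87 ⊕ 2A = AD.
P[3]: D(K, 6D) = B8; B8 ⊕ 13 = AB.
P[4]: D(K, 64) = 3C; 3C ⊕ 6D = 51.
P[5]: D(K, 4A) = 2B; 2B ⊕ 64 = 4F.
P[6]: D(K, DB) = E3; E3 ⊕ 4A = A9.

P[1] = 5B, P[2] = AD, P[3] = AB, P[4] = 51, P[5] = 4F, P[6] = A9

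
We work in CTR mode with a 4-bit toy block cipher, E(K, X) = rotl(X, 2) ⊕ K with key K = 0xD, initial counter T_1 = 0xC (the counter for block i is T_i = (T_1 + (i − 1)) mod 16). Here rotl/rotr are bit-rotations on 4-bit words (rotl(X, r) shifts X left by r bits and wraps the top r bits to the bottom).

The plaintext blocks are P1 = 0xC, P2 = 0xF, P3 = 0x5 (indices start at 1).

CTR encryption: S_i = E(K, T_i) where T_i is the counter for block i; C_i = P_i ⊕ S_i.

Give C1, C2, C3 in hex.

C1: T = 0xC, S = E(K, T) = 0xE; 0xC ⊕ 0xE = 0x2.
C2: T = 0xD, S = E(K, T) = 0xA; 0xF ⊕ 0xA = 0x5.
C3: T = 0xE, S = E(K, T) = 0x6; 0x5 ⊕ 0x6 = 0x3.

C1 = 0x2, C2 = 0x5, C3 = 0x3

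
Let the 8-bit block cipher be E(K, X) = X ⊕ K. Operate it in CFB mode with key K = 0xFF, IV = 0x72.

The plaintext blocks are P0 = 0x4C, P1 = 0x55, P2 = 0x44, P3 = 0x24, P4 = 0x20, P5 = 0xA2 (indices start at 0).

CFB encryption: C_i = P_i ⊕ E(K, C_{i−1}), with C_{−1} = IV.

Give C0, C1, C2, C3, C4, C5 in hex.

C0 = 0xC1, C1 = 0x6B, C2 = 0xD0, C3 = 0x0B, C4 = 0xD4, C5 = 0x89

C0: E(K, 0x72) = 0x8D; 0x4C ⊕ 0x8D = 0xC1.
C1: E(K, 0xC1) = 0x3E; 0x55 ⊕ 0x3E = 0x6B.
C2: E(K, 0x6B) = 0x94; 0x44 ⊕ 0x94 = 0xD0.
C3: E(K, 0xD0) = 0x2F; 0x24 ⊕ 0x2F = 0x0B.
C4: E(K, 0x0B) = 0xF4; 0x20 ⊕ 0xF4 = 0xD4.
C5: E(K, 0xD4) = 0x2B; 0xA2 ⊕ 0x2B = 0x89.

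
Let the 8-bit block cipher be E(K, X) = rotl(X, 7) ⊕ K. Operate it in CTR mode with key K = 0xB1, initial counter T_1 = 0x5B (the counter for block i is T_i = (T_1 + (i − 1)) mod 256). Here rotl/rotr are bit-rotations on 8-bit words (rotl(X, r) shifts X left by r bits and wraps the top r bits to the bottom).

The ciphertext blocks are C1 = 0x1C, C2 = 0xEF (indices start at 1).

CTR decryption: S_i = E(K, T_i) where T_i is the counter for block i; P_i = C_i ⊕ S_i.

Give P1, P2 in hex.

P1: T = 0x5B, S = E(K, T) = 0x1C; 0x1C ⊕ 0x1C = 0x00.
P2: T = 0x5C, S = E(K, T) = 0x9F; 0xEF ⊕ 0x9F = 0x70.

P1 = 0x00, P2 = 0x70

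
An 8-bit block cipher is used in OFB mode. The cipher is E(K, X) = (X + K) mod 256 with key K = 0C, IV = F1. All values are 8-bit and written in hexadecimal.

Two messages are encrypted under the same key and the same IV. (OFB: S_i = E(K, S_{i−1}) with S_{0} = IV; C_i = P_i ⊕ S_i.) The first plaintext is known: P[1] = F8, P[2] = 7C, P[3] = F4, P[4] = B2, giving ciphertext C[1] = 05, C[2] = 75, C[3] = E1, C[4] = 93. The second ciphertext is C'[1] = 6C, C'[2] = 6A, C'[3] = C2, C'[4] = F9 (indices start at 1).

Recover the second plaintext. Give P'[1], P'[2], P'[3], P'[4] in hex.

In OFB with a reused IV, both messages share the same keystream S_i, so C_i ⊕ C'_i = P_i ⊕ P'_i and thus P'_i = P_i ⊕ C_i ⊕ C'_i.
P'[1]: F8 ⊕ 05 ⊕ 6C = 91.
P'[2]: 7C ⊕ 75 ⊕ 6A = 63.
P'[3]: F4 ⊕ E1 ⊕ C2 = D7.
P'[4]: B2 ⊕ 93 ⊕ F9 = D8.

P'[1] = 91, P'[2] = 63, P'[3] = D7, P'[4] = D8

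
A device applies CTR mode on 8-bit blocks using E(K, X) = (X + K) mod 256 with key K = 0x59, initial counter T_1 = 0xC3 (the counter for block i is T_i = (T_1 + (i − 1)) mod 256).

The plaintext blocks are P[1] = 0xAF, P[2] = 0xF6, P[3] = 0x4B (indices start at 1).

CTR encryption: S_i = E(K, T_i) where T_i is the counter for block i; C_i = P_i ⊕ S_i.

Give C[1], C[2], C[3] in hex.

C[1] = 0xB3, C[2] = 0xEB, C[3] = 0x55

C[1]: T = 0xC3, S = E(K, T) = 0x1C; 0xAF ⊕ 0x1C = 0xB3.
C[2]: T = 0xC4, S = E(K, T) = 0x1D; 0xF6 ⊕ 0x1D = 0xEB.
C[3]: T = 0xC5, S = E(K, T) = 0x1E; 0x4B ⊕ 0x1E = 0x55.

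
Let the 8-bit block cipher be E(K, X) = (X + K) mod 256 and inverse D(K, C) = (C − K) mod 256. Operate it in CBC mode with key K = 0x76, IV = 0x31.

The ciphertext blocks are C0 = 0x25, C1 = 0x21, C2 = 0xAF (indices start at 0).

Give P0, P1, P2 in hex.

P0 = 0x9E, P1 = 0x8E, P2 = 0x18

CBC decryption: P_i = D(K, C_i) ⊕ C_{i−1}, with C_{−1} = IV.
P0: D(K, 0x25) = 0xAF; 0xAF ⊕ 0x31 = 0x9E.
P1: D(K, 0x21) = 0xAB; 0xAB ⊕ 0x25 = 0x8E.
P2: D(K, 0xAF) = 0x39; 0x39 ⊕ 0x21 = 0x18.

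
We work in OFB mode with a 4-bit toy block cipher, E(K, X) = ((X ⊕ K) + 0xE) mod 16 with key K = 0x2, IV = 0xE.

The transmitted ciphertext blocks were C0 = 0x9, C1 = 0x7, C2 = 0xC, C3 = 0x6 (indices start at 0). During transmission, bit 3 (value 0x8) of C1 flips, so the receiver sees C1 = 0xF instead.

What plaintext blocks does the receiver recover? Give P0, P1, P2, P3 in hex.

P0 = 0x3, P1 = 0x9, P2 = 0xE, P3 = 0x8

OFB decryption: S_i = E(K, S_{i−1}) with S_{−1} = IV; P_i = C_i ⊕ S_i.
Only C1 changed, to 0xF. In OFB, a change in C_i flips the same bit in P_i only; the keystream is unaffected. Decrypting the received ciphertext:
P0: S = E(K, 0xE) = 0xA; 0x9 ⊕ 0xA = 0x3.
P1: S = E(K, 0xA) = 0x6; 0xF ⊕ 0x6 = 0x9.
P2: S = E(K, 0x6) = 0x2; 0xC ⊕ 0x2 = 0xE.
P3: S = E(K, 0x2) = 0xE; 0x6 ⊕ 0xE = 0x8.
Blocks that differ from the original plaintext: P1.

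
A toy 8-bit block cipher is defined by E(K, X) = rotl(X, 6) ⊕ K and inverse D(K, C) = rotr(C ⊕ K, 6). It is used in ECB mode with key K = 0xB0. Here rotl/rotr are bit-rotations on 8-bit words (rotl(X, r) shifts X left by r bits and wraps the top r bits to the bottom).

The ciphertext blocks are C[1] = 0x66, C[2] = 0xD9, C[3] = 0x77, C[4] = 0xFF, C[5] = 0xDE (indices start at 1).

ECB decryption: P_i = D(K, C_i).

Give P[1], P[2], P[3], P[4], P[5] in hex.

P[1]: D(K, 0x66) = 0x5B.
P[2]: D(K, 0xD9) = 0xA5.
P[3]: D(K, 0x77) = 0x1F.
P[4]: D(K, 0xFF) = 0x3D.
P[5]: D(K, 0xDE) = 0xB9.

P[1] = 0x5B, P[2] = 0xA5, P[3] = 0x1F, P[4] = 0x3D, P[5] = 0xB9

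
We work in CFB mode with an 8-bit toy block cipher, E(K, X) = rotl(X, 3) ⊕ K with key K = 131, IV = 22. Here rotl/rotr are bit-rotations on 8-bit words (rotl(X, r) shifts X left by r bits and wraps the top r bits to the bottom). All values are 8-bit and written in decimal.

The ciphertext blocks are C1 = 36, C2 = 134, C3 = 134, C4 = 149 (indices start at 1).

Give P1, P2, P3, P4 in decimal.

P1 = 23, P2 = 36, P3 = 49, P4 = 34

CFB decryption: P_i = C_i ⊕ E(K, C_{i−1}), with C_{0} = IV.
P1: E(K, 22) = 51; 36 ⊕ 51 = 23.
P2: E(K, 36) = 162; 134 ⊕ 162 = 36.
P3: E(K, 134) = 183; 134 ⊕ 183 = 49.
P4: E(K, 134) = 183; 149 ⊕ 183 = 34.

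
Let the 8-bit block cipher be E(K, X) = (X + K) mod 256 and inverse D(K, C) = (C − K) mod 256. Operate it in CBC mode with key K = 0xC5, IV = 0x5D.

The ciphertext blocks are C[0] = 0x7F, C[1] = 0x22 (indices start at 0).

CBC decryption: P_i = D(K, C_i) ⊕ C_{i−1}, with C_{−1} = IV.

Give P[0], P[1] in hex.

P[0] = 0xE7, P[1] = 0x22

P[0]: D(K, 0x7F) = 0xBA; 0xBA ⊕ 0x5D = 0xE7.
P[1]: D(K, 0x22) = 0x5D; 0x5D ⊕ 0x7F = 0x22.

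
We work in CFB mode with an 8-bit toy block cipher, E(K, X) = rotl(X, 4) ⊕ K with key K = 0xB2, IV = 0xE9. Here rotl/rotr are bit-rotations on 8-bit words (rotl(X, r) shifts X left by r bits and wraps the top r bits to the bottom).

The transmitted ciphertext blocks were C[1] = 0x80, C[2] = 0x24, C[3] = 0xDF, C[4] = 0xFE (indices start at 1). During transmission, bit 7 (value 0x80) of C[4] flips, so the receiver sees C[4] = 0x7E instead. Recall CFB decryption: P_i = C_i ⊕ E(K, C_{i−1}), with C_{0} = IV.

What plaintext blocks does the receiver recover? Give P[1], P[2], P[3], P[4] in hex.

Only C[4] changed, to 0x7E. In CFB, a change in C_i flips the same bit in P_i and garbles P_{i+1}. Decrypting the received ciphertext:
P[1]: E(K, 0xE9) = 0x2C; 0x80 ⊕ 0x2C = 0xAC.
P[2]: E(K, 0x80) = 0xBA; 0x24 ⊕ 0xBA = 0x9E.
P[3]: E(K, 0x24) = 0xF0; 0xDF ⊕ 0xF0 = 0x2F.
P[4]: E(K, 0xDF) = 0x4F; 0x7E ⊕ 0x4F = 0x31.
Blocks that differ from the original plaintext: P[4].

P[1] = 0xAC, P[2] = 0x9E, P[3] = 0x2F, P[4] = 0x31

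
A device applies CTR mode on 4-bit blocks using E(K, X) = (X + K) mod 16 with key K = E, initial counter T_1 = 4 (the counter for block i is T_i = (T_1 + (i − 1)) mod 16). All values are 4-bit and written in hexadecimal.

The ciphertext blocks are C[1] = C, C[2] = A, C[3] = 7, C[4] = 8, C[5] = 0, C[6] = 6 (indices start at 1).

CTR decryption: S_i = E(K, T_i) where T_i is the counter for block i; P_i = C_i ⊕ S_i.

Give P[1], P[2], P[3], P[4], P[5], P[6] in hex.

P[1] = E, P[2] = 9, P[3] = 3, P[4] = D, P[5] = 6, P[6] = 1

P[1]: T = 4, S = E(K, T) = 2; C ⊕ 2 = E.
P[2]: T = 5, S = E(K, T) = 3; A ⊕ 3 = 9.
P[3]: T = 6, S = E(K, T) = 4; 7 ⊕ 4 = 3.
P[4]: T = 7, S = E(K, T) = 5; 8 ⊕ 5 = D.
P[5]: T = 8, S = E(K, T) = 6; 0 ⊕ 6 = 6.
P[6]: T = 9, S = E(K, T) = 7; 6 ⊕ 7 = 1.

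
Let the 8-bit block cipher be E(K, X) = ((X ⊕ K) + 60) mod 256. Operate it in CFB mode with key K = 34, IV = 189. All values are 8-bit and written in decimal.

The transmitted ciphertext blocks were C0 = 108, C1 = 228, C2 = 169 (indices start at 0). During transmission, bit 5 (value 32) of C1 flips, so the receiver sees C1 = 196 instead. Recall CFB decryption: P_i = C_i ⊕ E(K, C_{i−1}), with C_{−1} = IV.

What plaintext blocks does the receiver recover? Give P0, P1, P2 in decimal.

P0 = 183, P1 = 78, P2 = 139

Only C1 changed, to 196. In CFB, a change in C_i flips the same bit in P_i and garbles P_{i+1}. Decrypting the received ciphertext:
P0: E(K, 189) = 219; 108 ⊕ 219 = 183.
P1: E(K, 108) = 138; 196 ⊕ 138 = 78.
P2: E(K, 196) = 34; 169 ⊕ 34 = 139.
Blocks that differ from the original plaintext: P1, P2.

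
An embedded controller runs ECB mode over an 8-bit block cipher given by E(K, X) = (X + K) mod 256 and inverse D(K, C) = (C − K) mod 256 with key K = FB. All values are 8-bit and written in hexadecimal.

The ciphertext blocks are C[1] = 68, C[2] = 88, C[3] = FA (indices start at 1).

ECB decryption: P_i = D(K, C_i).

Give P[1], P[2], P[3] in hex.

P[1] = 6D, P[2] = 8D, P[3] = FF

P[1]: D(K, 68) = 6D.
P[2]: D(K, 88) = 8D.
P[3]: D(K, FA) = FF.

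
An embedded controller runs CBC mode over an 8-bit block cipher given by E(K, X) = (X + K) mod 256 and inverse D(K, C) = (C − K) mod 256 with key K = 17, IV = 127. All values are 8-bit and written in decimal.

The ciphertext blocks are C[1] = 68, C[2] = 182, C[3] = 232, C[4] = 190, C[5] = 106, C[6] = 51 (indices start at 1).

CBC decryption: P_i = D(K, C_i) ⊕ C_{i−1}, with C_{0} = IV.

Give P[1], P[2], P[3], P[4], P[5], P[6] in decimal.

P[1]: D(K, 68) = 51; 51 ⊕ 127 = 76.
P[2]: D(K, 182) = 165; 165 ⊕ 68 = 225.
P[3]: D(K, 232) = 215; 215 ⊕ 182 = 97.
P[4]: D(K, 190) = 173; 173 ⊕ 232 = 69.
P[5]: D(K, 106) = 89; 89 ⊕ 190 = 231.
P[6]: D(K, 51) = 34; 34 ⊕ 106 = 72.

P[1] = 76, P[2] = 225, P[3] = 97, P[4] = 69, P[5] = 231, P[6] = 72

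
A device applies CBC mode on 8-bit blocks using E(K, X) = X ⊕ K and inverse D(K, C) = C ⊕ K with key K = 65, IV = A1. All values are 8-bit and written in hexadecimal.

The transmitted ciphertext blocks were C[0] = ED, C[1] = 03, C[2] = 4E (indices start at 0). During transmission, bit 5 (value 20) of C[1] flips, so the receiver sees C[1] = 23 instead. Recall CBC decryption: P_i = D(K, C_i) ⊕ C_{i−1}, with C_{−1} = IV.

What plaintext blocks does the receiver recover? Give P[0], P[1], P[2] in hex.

Only C[1] changed, to 23. In CBC, a change in C_i garbles P_i and flips the same bit in P_{i+1}. Decrypting the received ciphertext:
P[0]: D(K, ED) = 88; 88 ⊕ A1 = 29.
P[1]: D(K, 23) = 46; 46 ⊕ ED = AB.
P[2]: D(K, 4E) = 2B; 2B ⊕ 23 = 08.
Blocks that differ from the original plaintext: P[1], P[2].

P[0] = 29, P[1] = AB, P[2] = 08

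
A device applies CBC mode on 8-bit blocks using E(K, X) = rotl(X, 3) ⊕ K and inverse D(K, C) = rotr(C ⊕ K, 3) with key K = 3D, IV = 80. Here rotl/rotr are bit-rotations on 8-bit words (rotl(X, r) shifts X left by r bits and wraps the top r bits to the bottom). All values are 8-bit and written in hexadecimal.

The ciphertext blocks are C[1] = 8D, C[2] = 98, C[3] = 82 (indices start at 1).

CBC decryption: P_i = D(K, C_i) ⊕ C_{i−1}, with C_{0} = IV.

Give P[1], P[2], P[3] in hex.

P[1] = 96, P[2] = 39, P[3] = 6F

P[1]: D(K, 8D) = 16; 16 ⊕ 80 = 96.
P[2]: D(K, 98) = B4; B4 ⊕ 8D = 39.
P[3]: D(K, 82) = F7; F7 ⊕ 98 = 6F.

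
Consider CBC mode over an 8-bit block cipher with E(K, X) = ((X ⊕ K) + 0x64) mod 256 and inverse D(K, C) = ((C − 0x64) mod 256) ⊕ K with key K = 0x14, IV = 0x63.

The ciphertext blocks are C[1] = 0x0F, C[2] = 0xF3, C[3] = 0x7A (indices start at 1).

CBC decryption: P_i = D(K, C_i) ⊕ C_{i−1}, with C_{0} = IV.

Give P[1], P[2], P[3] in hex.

P[1]: D(K, 0x0F) = 0xBF; 0xBF ⊕ 0x63 = 0xDC.
P[2]: D(K, 0xF3) = 0x9B; 0x9B ⊕ 0x0F = 0x94.
P[3]: D(K, 0x7A) = 0x02; 0x02 ⊕ 0xF3 = 0xF1.

P[1] = 0xDC, P[2] = 0x94, P[3] = 0xF1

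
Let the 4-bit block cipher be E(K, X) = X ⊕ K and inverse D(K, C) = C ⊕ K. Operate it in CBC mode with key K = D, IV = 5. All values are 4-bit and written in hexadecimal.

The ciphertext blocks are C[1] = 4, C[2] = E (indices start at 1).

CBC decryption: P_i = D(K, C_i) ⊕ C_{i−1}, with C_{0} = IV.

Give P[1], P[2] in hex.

P[1] = C, P[2] = 7

P[1]: D(K, 4) = 9; 9 ⊕ 5 = C.
P[2]: D(K, E) = 3; 3 ⊕ 4 = 7.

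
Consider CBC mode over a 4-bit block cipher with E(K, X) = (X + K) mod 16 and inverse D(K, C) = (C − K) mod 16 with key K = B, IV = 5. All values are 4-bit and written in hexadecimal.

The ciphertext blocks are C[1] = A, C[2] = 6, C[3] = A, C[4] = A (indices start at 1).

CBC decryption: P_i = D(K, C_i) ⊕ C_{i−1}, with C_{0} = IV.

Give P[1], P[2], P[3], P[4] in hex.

P[1] = A, P[2] = 1, P[3] = 9, P[4] = 5

P[1]: D(K, A) = F; F ⊕ 5 = A.
P[2]: D(K, 6) = B; B ⊕ A = 1.
P[3]: D(K, A) = F; F ⊕ 6 = 9.
P[4]: D(K, A) = F; F ⊕ A = 5.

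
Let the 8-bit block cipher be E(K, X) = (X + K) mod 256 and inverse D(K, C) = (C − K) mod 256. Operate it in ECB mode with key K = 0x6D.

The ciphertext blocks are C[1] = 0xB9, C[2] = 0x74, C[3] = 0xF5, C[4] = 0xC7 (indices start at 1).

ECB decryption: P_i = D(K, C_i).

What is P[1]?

P[1] = 0x4C

P[1]: D(K, 0xB9) = 0x4C.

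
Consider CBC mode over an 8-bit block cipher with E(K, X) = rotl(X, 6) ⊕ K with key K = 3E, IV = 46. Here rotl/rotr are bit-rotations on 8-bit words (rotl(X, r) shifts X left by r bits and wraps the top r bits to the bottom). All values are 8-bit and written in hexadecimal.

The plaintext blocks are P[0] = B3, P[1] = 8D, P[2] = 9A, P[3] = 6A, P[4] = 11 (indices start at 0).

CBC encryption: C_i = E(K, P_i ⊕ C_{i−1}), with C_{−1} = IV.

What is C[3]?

C[0]: P[0] ⊕ 46 = F5; E(K, F5) = 43.
C[1]: P[1] ⊕ 43 = CE; E(K, CE) = 8D.
C[2]: P[2] ⊕ 8D = 17; E(K, 17) = FB.
C[3]: P[3] ⊕ FB = 91; E(K, 91) = 5A.

C[3] = 5A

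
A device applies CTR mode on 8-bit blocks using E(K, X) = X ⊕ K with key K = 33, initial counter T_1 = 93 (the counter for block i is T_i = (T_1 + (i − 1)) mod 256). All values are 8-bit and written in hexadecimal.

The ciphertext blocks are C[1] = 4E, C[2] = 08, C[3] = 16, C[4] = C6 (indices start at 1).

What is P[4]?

CTR decryption: S_i = E(K, T_i) where T_i is the counter for block i; P_i = C_i ⊕ S_i.
P[4]: T = 96, S = E(K, T) = A5; C6 ⊕ A5 = 63.

P[4] = 63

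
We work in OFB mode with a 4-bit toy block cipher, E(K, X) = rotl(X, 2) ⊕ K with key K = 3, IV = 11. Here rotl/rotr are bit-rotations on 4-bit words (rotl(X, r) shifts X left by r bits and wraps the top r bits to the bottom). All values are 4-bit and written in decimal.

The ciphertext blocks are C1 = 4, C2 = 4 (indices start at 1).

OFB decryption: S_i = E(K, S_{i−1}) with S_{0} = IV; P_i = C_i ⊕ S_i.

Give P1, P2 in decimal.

P1: S = E(K, 11) = 13; 4 ⊕ 13 = 9.
P2: S = E(K, 13) = 4; 4 ⊕ 4 = 0.

P1 = 9, P2 = 0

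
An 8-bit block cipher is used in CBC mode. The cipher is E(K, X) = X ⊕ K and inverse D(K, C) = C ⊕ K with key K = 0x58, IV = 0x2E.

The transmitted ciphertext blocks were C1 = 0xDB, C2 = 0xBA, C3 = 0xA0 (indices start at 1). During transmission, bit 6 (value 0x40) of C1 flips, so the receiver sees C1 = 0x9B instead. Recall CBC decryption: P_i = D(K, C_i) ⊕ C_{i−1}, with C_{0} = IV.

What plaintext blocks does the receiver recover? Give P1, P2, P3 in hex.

P1 = 0xED, P2 = 0x79, P3 = 0x42

Only C1 changed, to 0x9B. In CBC, a change in C_i garbles P_i and flips the same bit in P_{i+1}. Decrypting the received ciphertext:
P1: D(K, 0x9B) = 0xC3; 0xC3 ⊕ 0x2E = 0xED.
P2: D(K, 0xBA) = 0xE2; 0xE2 ⊕ 0x9B = 0x79.
P3: D(K, 0xA0) = 0xF8; 0xF8 ⊕ 0xBA = 0x42.
Blocks that differ from the original plaintext: P1, P2.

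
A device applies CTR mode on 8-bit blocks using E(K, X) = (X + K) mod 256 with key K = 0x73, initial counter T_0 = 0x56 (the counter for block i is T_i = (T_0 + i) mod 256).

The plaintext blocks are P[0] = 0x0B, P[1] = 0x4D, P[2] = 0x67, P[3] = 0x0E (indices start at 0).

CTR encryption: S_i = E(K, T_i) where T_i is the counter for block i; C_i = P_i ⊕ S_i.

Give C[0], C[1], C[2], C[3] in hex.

C[0]: T = 0x56, S = E(K, T) = 0xC9; 0x0B ⊕ 0xC9 = 0xC2.
C[1]: T = 0x57, S = E(K, T) = 0xCA; 0x4D ⊕ 0xCA = 0x87.
C[2]: T = 0x58, S = E(K, T) = 0xCB; 0x67 ⊕ 0xCB = 0xAC.
C[3]: T = 0x59, S = E(K, T) = 0xCC; 0x0E ⊕ 0xCC = 0xC2.

C[0] = 0xC2, C[1] = 0x87, C[2] = 0xAC, C[3] = 0xC2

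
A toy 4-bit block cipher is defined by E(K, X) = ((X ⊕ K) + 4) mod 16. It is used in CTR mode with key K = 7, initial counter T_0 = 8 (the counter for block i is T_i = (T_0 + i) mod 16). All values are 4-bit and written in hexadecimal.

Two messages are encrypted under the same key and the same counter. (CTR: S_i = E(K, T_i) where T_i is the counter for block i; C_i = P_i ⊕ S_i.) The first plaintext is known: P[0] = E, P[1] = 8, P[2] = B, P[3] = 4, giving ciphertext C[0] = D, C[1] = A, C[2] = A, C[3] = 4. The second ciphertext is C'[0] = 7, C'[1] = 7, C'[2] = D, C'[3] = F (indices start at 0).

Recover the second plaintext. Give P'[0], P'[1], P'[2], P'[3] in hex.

P'[0] = 4, P'[1] = 5, P'[2] = C, P'[3] = F

In CTR with a reused counter, both messages share the same keystream S_i, so C_i ⊕ C'_i = P_i ⊕ P'_i and thus P'_i = P_i ⊕ C_i ⊕ C'_i.
P'[0]: E ⊕ D ⊕ 7 = 4.
P'[1]: 8 ⊕ A ⊕ 7 = 5.
P'[2]: B ⊕ A ⊕ D = C.
P'[3]: 4 ⊕ 4 ⊕ F = F.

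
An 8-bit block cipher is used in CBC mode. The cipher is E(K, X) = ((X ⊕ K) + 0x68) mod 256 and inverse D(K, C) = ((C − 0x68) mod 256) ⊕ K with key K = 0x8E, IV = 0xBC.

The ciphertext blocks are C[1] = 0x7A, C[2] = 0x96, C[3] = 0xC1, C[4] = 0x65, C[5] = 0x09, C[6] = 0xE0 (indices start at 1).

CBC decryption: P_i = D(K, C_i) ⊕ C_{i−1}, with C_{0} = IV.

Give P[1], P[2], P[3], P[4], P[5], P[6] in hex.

P[1] = 0x20, P[2] = 0xDA, P[3] = 0x41, P[4] = 0xB2, P[5] = 0x4A, P[6] = 0xFF

P[1]: D(K, 0x7A) = 0x9C; 0x9C ⊕ 0xBC = 0x20.
P[2]: D(K, 0x96) = 0xA0; 0xA0 ⊕ 0x7A = 0xDA.
P[3]: D(K, 0xC1) = 0xD7; 0xD7 ⊕ 0x96 = 0x41.
P[4]: D(K, 0x65) = 0x73; 0x73 ⊕ 0xC1 = 0xB2.
P[5]: D(K, 0x09) = 0x2F; 0x2F ⊕ 0x65 = 0x4A.
P[6]: D(K, 0xE0) = 0xF6; 0xF6 ⊕ 0x09 = 0xFF.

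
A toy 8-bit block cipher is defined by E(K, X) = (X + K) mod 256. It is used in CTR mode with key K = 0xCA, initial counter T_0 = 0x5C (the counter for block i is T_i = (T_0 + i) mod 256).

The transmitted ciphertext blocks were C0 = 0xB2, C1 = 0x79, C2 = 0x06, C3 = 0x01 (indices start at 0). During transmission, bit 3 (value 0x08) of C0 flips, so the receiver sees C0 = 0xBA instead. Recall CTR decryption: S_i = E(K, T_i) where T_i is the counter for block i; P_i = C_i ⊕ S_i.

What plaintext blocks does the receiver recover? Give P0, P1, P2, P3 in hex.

P0 = 0x9C, P1 = 0x5E, P2 = 0x2E, P3 = 0x28

Only C0 changed, to 0xBA. In CTR, a change in C_i flips the same bit in P_i only; the keystream is unaffected. Decrypting the received ciphertext:
P0: T = 0x5C, S = E(K, T) = 0x26; 0xBA ⊕ 0x26 = 0x9C.
P1: T = 0x5D, S = E(K, T) = 0x27; 0x79 ⊕ 0x27 = 0x5E.
P2: T = 0x5E, S = E(K, T) = 0x28; 0x06 ⊕ 0x28 = 0x2E.
P3: T = 0x5F, S = E(K, T) = 0x29; 0x01 ⊕ 0x29 = 0x28.
Blocks that differ from the original plaintext: P0.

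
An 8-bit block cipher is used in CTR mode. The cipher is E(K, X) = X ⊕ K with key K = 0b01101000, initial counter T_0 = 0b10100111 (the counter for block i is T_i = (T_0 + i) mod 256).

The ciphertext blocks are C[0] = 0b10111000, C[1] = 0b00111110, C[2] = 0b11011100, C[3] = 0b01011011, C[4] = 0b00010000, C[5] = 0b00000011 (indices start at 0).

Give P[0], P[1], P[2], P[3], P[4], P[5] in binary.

CTR decryption: S_i = E(K, T_i) where T_i is the counter for block i; P_i = C_i ⊕ S_i.
P[0]: T = 0b10100111, S = E(K, T) = 0b11001111; 0b10111000 ⊕ 0b11001111 = 0b01110111.
P[1]: T = 0b10101000, S = E(K, T) = 0b11000000; 0b00111110 ⊕ 0b11000000 = 0b11111110.
P[2]: T = 0b10101001, S = E(K, T) = 0b11000001; 0b11011100 ⊕ 0b11000001 = 0b00011101.
P[3]: T = 0b10101010, S = E(K, T) = 0b11000010; 0b01011011 ⊕ 0b11000010 = 0b10011001.
P[4]: T = 0b10101011, S = E(K, T) = 0b11000011; 0b00010000 ⊕ 0b11000011 = 0b11010011.
P[5]: T = 0b10101100, S = E(K, T) = 0b11000100; 0b00000011 ⊕ 0b11000100 = 0b11000111.

P[0] = 0b01110111, P[1] = 0b11111110, P[2] = 0b00011101, P[3] = 0b10011001, P[4] = 0b11010011, P[5] = 0b11000111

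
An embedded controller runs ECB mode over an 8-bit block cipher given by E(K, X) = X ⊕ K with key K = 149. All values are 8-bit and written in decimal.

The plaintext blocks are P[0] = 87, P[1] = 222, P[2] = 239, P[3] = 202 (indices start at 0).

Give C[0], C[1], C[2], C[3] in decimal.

ECB encryption: C_i = E(K, P_i).
C[0]: E(K, 87) = 194.
C[1]: E(K, 222) = 75.
C[2]: E(K, 239) = 122.
C[3]: E(K, 202) = 95.

C[0] = 194, C[1] = 75, C[2] = 122, C[3] = 95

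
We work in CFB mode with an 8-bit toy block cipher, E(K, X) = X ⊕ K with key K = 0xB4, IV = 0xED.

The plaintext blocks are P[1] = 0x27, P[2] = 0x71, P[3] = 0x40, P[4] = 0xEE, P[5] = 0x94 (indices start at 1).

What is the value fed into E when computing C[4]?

0x4F

CFB encryption: C_i = P_i ⊕ E(K, C_{i−1}), with C_{0} = IV.
C[1]: E(K, 0xED) = 0x59; 0x27 ⊕ 0x59 = 0x7E.
C[2]: E(K, 0x7E) = 0xCA; 0x71 ⊕ 0xCA = 0xBB.
C[3]: E(K, 0xBB) = 0x0F; 0x40 ⊕ 0x0F = 0x4F.
C[4]: E(K, 0x4F) = 0xFB; 0xEE ⊕ 0xFB = 0x15.
So the input to E for block [4] is 0x4F.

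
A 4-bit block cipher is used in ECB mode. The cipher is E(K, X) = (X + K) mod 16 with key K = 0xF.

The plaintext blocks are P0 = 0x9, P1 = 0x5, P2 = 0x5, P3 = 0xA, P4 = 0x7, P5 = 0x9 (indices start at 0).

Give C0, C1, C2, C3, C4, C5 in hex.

C0 = 0x8, C1 = 0x4, C2 = 0x4, C3 = 0x9, C4 = 0x6, C5 = 0x8

ECB encryption: C_i = E(K, P_i).
C0: E(K, 0x9) = 0x8.
C1: E(K, 0x5) = 0x4.
C2: E(K, 0x5) = 0x4.
C3: E(K, 0xA) = 0x9.
C4: E(K, 0x7) = 0x6.
C5: E(K, 0x9) = 0x8.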